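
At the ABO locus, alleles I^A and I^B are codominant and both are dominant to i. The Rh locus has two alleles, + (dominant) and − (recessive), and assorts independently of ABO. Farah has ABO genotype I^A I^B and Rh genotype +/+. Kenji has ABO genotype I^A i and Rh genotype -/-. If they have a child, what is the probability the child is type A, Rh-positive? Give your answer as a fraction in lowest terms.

1/2

ABO cross I^A I^B × I^A i → offspring phenotypes: 1/2 A, 1/4 B, 1/4 AB.
Rh cross +/+ × -/- → 1 Rh+.
Independent loci: P(type A, Rh-positive) = 1/2 × 1 = 1/2.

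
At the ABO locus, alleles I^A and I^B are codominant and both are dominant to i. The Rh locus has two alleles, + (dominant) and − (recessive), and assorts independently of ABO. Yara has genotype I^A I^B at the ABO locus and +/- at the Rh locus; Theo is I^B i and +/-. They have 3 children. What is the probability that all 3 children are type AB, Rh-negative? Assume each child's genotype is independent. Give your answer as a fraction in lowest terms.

1/4096

ABO cross I^A I^B × I^B i → 1/4 A, 1/2 B, 1/4 AB.
Rh cross +/- × +/- → 3/4 Rh+, 1/4 Rh-; so P(type AB, Rh-negative) = 1/4 × 1/4 = 1/16 per child.
All 3 independent: (1/16)^3 = 1/4096.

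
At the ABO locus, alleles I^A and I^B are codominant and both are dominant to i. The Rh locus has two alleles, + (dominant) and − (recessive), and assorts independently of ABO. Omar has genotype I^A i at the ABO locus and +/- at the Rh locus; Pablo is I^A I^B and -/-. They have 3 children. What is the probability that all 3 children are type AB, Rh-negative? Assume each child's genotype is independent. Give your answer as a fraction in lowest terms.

1/512

ABO cross I^A i × I^A I^B → 1/2 A, 1/4 B, 1/4 AB.
Rh cross +/- × -/- → 1/2 Rh+, 1/2 Rh-; so P(type AB, Rh-negative) = 1/4 × 1/2 = 1/8 per child.
All 3 independent: (1/8)^3 = 1/512.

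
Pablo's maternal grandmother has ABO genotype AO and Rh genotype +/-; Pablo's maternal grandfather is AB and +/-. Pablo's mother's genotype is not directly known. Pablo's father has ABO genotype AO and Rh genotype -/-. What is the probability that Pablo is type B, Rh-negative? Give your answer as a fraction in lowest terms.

Pablo's mother's ABO genotype from AO × AB: 1/4 AA, 1/4 AB, 1/4 AO, 1/4 BO.
Crossing each possibility with the father AO and summing P(type B): 1/4·0 + 1/4·1/4 + 1/4·0 + 1/4·1/4 = 1/8.
Similarly for Rh via the mother's Rh distribution: P(Rh-) = 1/2.
Independent loci: 1/8 × 1/2 = 1/16.

1/16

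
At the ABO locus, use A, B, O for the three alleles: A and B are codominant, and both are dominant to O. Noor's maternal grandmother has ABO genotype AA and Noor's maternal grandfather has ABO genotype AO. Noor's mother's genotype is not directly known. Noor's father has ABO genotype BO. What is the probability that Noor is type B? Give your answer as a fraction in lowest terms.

Noor's mother's ABO genotype from AA × AO: 1/2 AA, 1/2 AO.
Crossing each possibility with the father BO and summing P(type B): 1/2·0 + 1/2·1/4 = 1/8.

1/8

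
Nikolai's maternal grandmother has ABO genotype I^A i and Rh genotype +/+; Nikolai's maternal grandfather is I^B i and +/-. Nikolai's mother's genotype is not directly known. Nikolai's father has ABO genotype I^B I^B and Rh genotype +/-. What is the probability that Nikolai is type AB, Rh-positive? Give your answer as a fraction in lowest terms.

7/32

Nikolai's mother's ABO genotype from I^A i × I^B i: 1/4 I^A I^B, 1/4 I^A i, 1/4 I^B i, 1/4 i i.
Crossing each possibility with the father I^B I^B and summing P(type AB): 1/4·1/2 + 1/4·1/2 + 1/4·0 + 1/4·0 = 1/4.
Similarly for Rh via the mother's Rh distribution: P(Rh+) = 7/8.
Independent loci: 1/4 × 7/8 = 7/32.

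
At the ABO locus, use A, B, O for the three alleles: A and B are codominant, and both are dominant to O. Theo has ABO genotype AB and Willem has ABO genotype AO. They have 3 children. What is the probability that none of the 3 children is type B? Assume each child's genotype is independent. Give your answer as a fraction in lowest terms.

ABO cross AB × AO → 1/2 A, 1/4 B, 1/4 AB.
So P(type B) = 1/4 per child.
P(not type B) = 3/4 for one child; (3/4)^3 = 27/64.

27/64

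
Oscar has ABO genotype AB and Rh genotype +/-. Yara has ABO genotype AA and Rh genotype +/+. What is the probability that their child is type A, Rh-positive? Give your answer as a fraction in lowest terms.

1/2

ABO cross AB × AA → offspring phenotypes: 1/2 A, 1/2 AB.
Rh cross +/- × +/+ → 1 Rh+.
Independent loci: P(type A, Rh-positive) = 1/2 × 1 = 1/2.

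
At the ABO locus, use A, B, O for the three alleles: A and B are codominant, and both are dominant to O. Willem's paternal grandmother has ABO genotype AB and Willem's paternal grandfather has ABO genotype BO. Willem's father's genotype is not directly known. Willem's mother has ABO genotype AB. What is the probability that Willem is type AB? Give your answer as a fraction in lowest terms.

Willem's father's ABO genotype from AB × BO: 1/4 AB, 1/4 AO, 1/4 BB, 1/4 BO.
Crossing each possibility with the mother AB and summing P(type AB): 1/4·1/2 + 1/4·1/4 + 1/4·1/2 + 1/4·1/4 = 3/8.

3/8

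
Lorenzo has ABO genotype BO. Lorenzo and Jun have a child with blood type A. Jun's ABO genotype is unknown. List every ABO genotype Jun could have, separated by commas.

AA, AB, AO

For each candidate genotype of Jun, check whether crossing it with BO can produce every observed child phenotype.
  AA → possible child types {A, AB} ✓
  AB → possible child types {A, B, AB} ✓
  AO → possible child types {O, A, B, AB} ✓
  BB → possible child types {B} ✗
  BO → possible child types {O, B} ✗
  OO → possible child types {O, B} ✗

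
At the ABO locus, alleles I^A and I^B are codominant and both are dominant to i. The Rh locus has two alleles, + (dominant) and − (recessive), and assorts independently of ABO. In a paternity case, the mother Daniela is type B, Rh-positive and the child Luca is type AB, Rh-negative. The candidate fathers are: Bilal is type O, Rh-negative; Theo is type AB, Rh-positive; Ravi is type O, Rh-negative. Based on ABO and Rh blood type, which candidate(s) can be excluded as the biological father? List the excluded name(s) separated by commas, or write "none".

A candidate is excluded only if no genotype consistent with his phenotype could produce a type AB, Rh-negative child with a type B, Rh-positive mother.
Bilal (type O, Rh-): no genotype consistent with that phenotype can produce a type-AB Rh- child with a type-B mother.
Ravi (type O, Rh-): no genotype consistent with that phenotype can produce a type-AB Rh- child with a type-B mother.

Bilal, Ravi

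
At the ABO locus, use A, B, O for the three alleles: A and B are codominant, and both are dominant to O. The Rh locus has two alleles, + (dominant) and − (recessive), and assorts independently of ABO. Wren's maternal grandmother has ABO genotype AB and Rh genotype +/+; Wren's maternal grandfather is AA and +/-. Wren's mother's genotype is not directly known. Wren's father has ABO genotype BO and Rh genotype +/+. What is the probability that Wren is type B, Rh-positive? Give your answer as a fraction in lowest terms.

1/4

Wren's mother's ABO genotype from AB × AA: 1/2 AA, 1/2 AB.
Crossing each possibility with the father BO and summing P(type B): 1/2·0 + 1/2·1/2 = 1/4.
Similarly for Rh via the mother's Rh distribution: P(Rh+) = 1.
Independent loci: 1/4 × 1 = 1/4.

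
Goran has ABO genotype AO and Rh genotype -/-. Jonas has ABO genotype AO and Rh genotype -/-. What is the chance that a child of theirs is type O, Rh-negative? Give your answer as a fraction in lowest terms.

ABO cross AO × AO → offspring phenotypes: 1/4 O, 3/4 A.
Rh cross -/- × -/- → 1 Rh-.
Independent loci: P(type O, Rh-negative) = 1/4 × 1 = 1/4.

1/4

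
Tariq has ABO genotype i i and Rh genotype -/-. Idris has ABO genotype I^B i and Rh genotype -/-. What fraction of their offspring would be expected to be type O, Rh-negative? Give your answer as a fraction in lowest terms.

1/2

ABO cross i i × I^B i → offspring phenotypes: 1/2 O, 1/2 B.
Rh cross -/- × -/- → 1 Rh-.
Independent loci: P(type O, Rh-negative) = 1/2 × 1 = 1/2.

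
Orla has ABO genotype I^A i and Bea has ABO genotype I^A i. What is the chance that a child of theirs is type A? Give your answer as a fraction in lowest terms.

3/4

ABO cross I^A i × I^A i → offspring phenotypes: 1/4 O, 3/4 A.
So P(type A) = 3/4.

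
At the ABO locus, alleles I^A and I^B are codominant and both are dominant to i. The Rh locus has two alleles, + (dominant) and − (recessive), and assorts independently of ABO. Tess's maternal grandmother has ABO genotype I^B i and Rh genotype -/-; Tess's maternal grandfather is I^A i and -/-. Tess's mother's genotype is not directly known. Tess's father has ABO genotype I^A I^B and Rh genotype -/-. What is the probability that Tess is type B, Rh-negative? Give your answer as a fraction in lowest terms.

Tess's mother's ABO genotype from I^B i × I^A i: 1/4 I^A I^B, 1/4 I^A i, 1/4 I^B i, 1/4 i i.
Crossing each possibility with the father I^A I^B and summing P(type B): 1/4·1/4 + 1/4·1/4 + 1/4·1/2 + 1/4·1/2 = 3/8.
Similarly for Rh via the mother's Rh distribution: P(Rh-) = 1.
Independent loci: 3/8 × 1 = 3/8.

3/8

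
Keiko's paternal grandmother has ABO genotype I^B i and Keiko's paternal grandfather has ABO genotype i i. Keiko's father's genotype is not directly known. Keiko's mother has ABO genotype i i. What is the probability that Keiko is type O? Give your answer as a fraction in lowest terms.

Keiko's father's ABO genotype from I^B i × i i: 1/2 I^B i, 1/2 i i.
Crossing each possibility with the mother i i and summing P(type O): 1/2·1/2 + 1/2·1 = 3/4.

3/4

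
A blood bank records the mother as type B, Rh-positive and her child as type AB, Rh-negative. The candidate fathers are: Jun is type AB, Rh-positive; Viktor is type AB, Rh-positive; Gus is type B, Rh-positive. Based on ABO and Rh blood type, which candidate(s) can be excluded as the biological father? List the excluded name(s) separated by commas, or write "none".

A candidate is excluded only if no genotype consistent with his phenotype could produce a type AB, Rh-negative child with a type B, Rh-positive mother.
Gus (type B, Rh+): no genotype consistent with that phenotype can produce a type-AB Rh- child with a type-B mother.

Gus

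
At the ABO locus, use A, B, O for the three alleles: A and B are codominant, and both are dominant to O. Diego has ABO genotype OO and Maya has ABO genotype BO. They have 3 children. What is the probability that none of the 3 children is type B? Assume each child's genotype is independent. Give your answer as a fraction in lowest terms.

1/8

ABO cross OO × BO → 1/2 O, 1/2 B.
So P(type B) = 1/2 per child.
P(not type B) = 1/2 for one child; (1/2)^3 = 1/8.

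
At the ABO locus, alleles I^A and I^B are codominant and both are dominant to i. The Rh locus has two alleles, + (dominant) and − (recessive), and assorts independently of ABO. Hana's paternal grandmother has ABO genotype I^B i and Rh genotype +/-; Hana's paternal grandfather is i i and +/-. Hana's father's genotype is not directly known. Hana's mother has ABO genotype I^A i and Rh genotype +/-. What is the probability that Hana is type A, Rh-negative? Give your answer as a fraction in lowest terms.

Hana's father's ABO genotype from I^B i × i i: 1/2 I^B i, 1/2 i i.
Crossing each possibility with the mother I^A i and summing P(type A): 1/2·1/4 + 1/2·1/2 = 3/8.
Similarly for Rh via the father's Rh distribution: P(Rh-) = 1/4.
Independent loci: 3/8 × 1/4 = 3/32.

3/32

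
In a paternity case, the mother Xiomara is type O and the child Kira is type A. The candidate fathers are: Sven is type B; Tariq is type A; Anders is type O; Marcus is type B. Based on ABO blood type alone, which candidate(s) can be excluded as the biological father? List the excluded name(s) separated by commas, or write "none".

Sven, Anders, Marcus

A candidate is excluded only if no genotype consistent with his phenotype could produce a type A child with a type O mother.
Sven (type B): no genotype consistent with that phenotype can produce a type-A child with a type-O mother.
Anders (type O): no genotype consistent with that phenotype can produce a type-A child with a type-O mother.
Marcus (type B): no genotype consistent with that phenotype can produce a type-A child with a type-O mother.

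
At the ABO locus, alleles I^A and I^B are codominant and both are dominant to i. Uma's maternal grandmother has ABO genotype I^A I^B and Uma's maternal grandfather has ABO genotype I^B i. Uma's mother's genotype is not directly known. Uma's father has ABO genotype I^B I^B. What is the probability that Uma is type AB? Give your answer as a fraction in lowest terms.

1/4

Uma's mother's ABO genotype from I^A I^B × I^B i: 1/4 I^A I^B, 1/4 I^A i, 1/4 I^B I^B, 1/4 I^B i.
Crossing each possibility with the father I^B I^B and summing P(type AB): 1/4·1/2 + 1/4·1/2 + 1/4·0 + 1/4·0 = 1/4.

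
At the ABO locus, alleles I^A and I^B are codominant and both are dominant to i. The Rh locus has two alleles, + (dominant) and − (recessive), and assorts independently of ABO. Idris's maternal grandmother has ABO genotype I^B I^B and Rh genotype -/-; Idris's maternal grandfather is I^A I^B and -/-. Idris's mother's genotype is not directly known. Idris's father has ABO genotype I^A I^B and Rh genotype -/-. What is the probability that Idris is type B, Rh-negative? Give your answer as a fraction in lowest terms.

3/8

Idris's mother's ABO genotype from I^B I^B × I^A I^B: 1/2 I^A I^B, 1/2 I^B I^B.
Crossing each possibility with the father I^A I^B and summing P(type B): 1/2·1/4 + 1/2·1/2 = 3/8.
Similarly for Rh via the mother's Rh distribution: P(Rh-) = 1.
Independent loci: 3/8 × 1 = 3/8.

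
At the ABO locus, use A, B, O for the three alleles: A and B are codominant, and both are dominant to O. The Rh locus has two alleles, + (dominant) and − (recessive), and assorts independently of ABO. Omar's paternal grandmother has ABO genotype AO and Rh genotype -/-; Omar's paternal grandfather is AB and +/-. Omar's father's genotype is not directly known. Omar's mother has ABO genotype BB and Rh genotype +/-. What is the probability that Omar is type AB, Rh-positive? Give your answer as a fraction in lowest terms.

Omar's father's ABO genotype from AO × AB: 1/4 AA, 1/4 AB, 1/4 AO, 1/4 BO.
Crossing each possibility with the mother BB and summing P(type AB): 1/4·1 + 1/4·1/2 + 1/4·1/2 + 1/4·0 = 1/2.
Similarly for Rh via the father's Rh distribution: P(Rh+) = 5/8.
Independent loci: 1/2 × 5/8 = 5/16.

5/16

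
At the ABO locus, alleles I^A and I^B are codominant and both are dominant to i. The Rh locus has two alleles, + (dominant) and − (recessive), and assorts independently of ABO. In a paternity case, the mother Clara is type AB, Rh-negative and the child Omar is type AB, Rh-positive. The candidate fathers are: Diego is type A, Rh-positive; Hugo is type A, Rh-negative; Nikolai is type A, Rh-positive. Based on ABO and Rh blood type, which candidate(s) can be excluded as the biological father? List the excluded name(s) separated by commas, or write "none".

A candidate is excluded only if no genotype consistent with his phenotype could produce a type AB, Rh-positive child with a type AB, Rh-negative mother.
Hugo (type A, Rh-): no genotype consistent with that phenotype can produce a type-AB Rh+ child with a type-AB mother.

Hugo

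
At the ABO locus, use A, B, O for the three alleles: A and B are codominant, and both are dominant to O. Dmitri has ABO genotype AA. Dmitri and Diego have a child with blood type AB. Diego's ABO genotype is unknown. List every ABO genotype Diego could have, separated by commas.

AB, BB, BO

For each candidate genotype of Diego, check whether crossing it with AA can produce every observed child phenotype.
  AA → possible child types {A} ✗
  AB → possible child types {A, AB} ✓
  AO → possible child types {A} ✗
  BB → possible child types {AB} ✓
  BO → possible child types {A, AB} ✓
  OO → possible child types {A} ✗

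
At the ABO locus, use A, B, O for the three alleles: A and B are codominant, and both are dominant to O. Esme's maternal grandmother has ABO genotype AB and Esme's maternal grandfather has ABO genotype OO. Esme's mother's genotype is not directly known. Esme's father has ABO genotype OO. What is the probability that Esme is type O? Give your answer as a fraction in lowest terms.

1/2

Esme's mother's ABO genotype from AB × OO: 1/2 AO, 1/2 BO.
Crossing each possibility with the father OO and summing P(type O): 1/2·1/2 + 1/2·1/2 = 1/2.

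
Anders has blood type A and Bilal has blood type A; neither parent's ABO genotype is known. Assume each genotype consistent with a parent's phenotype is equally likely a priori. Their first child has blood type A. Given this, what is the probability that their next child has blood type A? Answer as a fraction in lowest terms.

Possible genotypes: Anders ∈ {AA, AO}; Bilal ∈ {AA, AO}.
Weight each parental genotype pair by prior × P(type-A child):
  AA × AA: posterior weight 4/15; P(next child type A) = 1.
  AA × AO: posterior weight 4/15; P(next child type A) = 1.
  AO × AA: posterior weight 4/15; P(next child type A) = 1.
  AO × AO: posterior weight 1/5; P(next child type A) = 3/4.
Weighted sum = 19/20.

19/20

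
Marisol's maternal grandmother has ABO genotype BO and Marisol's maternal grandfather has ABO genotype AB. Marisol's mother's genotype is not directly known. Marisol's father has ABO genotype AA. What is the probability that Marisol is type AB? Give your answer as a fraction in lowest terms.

1/2

Marisol's mother's ABO genotype from BO × AB: 1/4 AB, 1/4 AO, 1/4 BB, 1/4 BO.
Crossing each possibility with the father AA and summing P(type AB): 1/4·1/2 + 1/4·0 + 1/4·1 + 1/4·1/2 = 1/2.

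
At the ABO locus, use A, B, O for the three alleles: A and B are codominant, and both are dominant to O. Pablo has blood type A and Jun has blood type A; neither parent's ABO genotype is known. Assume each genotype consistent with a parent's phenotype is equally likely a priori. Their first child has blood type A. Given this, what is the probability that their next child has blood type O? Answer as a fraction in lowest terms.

Possible genotypes: Pablo ∈ {AA, AO}; Jun ∈ {AA, AO}.
Weight each parental genotype pair by prior × P(type-A child):
  AA × AA: posterior weight 4/15; P(next child type O) = 0.
  AA × AO: posterior weight 4/15; P(next child type O) = 0.
  AO × AA: posterior weight 4/15; P(next child type O) = 0.
  AO × AO: posterior weight 1/5; P(next child type O) = 1/4.
Weighted sum = 1/20.

1/20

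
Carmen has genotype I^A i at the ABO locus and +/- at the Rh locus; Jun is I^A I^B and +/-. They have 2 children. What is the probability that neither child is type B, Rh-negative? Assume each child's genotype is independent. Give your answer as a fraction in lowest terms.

225/256

ABO cross I^A i × I^A I^B → 1/2 A, 1/4 B, 1/4 AB.
Rh cross +/- × +/- → 3/4 Rh+, 1/4 Rh-; so P(type B, Rh-negative) = 1/4 × 1/4 = 1/16 per child.
P(not type B, Rh-negative) = 15/16 for one child; (15/16)^2 = 225/256.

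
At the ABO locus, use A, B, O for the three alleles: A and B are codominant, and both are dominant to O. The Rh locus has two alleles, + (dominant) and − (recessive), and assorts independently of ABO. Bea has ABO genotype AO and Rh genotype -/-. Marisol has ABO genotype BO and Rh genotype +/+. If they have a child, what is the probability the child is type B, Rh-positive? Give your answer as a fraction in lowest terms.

ABO cross AO × BO → offspring phenotypes: 1/4 O, 1/4 A, 1/4 B, 1/4 AB.
Rh cross -/- × +/+ → 1 Rh+.
Independent loci: P(type B, Rh-positive) = 1/4 × 1 = 1/4.

1/4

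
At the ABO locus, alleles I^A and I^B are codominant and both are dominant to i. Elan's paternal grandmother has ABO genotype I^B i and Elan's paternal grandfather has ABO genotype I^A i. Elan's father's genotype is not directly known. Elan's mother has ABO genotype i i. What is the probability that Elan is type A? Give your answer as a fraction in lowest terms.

1/4

Elan's father's ABO genotype from I^B i × I^A i: 1/4 I^A I^B, 1/4 I^A i, 1/4 I^B i, 1/4 i i.
Crossing each possibility with the mother i i and summing P(type A): 1/4·1/2 + 1/4·1/2 + 1/4·0 + 1/4·0 = 1/4.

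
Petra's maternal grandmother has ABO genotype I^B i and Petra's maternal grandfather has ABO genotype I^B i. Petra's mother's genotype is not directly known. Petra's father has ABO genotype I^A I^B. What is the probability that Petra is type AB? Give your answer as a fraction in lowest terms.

1/4

Petra's mother's ABO genotype from I^B i × I^B i: 1/4 I^B I^B, 1/2 I^B i, 1/4 i i.
Crossing each possibility with the father I^A I^B and summing P(type AB): 1/4·1/2 + 1/2·1/4 + 1/4·0 = 1/4.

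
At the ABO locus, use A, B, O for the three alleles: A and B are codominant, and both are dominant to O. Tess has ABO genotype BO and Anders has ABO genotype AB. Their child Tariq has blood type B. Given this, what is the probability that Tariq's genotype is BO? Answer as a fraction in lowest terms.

1/2

Cross BO × AB → 1/4 AB, 1/4 AO, 1/4 BB, 1/4 BO.
Type-B genotypes among offspring: BB (1/4), BO (1/4); total 1/2.
P(BO | type B) = (1/4) / (1/2) = 1/2.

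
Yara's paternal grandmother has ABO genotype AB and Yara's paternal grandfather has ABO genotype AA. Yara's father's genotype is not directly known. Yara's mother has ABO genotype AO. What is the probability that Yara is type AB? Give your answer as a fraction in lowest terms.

Yara's father's ABO genotype from AB × AA: 1/2 AA, 1/2 AB.
Crossing each possibility with the mother AO and summing P(type AB): 1/2·0 + 1/2·1/4 = 1/8.

1/8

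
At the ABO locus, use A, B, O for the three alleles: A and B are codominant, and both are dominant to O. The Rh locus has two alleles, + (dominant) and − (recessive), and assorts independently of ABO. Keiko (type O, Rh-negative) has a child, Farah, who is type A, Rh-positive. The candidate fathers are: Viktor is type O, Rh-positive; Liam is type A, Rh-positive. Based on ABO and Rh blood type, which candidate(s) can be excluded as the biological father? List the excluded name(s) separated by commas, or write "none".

Viktor

A candidate is excluded only if no genotype consistent with his phenotype could produce a type A, Rh-positive child with a type O, Rh-negative mother.
Viktor (type O, Rh+): no genotype consistent with that phenotype can produce a type-A Rh+ child with a type-O mother.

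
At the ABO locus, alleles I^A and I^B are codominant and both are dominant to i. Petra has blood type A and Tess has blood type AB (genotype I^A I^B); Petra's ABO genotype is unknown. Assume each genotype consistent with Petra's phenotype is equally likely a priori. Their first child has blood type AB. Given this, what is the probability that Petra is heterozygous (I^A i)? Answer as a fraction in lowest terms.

1/3

Possible genotypes: Petra ∈ {I^A I^A, I^A i}; Tess ∈ {I^A I^B}.
Weight each parental genotype pair by prior × P(type-AB child):
  I^A I^A × I^A I^B: posterior weight 2/3.
  I^A i × I^A I^B: posterior weight 1/3.
Sum the posterior weight over pairs where Petra is I^A i: 1/3.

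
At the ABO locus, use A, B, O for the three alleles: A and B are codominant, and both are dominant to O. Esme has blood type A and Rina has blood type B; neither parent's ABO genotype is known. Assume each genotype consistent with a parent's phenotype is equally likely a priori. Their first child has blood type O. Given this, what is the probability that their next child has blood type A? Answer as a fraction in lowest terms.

1/4

Possible genotypes: Esme ∈ {AA, AO}; Rina ∈ {BB, BO}.
Weight each parental genotype pair by prior × P(type-O child):
  AO × BO: posterior weight 1; P(next child type A) = 1/4.
Weighted sum = 1/4.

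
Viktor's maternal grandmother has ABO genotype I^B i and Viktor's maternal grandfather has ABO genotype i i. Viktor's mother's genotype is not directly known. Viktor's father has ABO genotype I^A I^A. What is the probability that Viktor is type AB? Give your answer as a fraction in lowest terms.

Viktor's mother's ABO genotype from I^B i × i i: 1/2 I^B i, 1/2 i i.
Crossing each possibility with the father I^A I^A and summing P(type AB): 1/2·1/2 + 1/2·0 = 1/4.

1/4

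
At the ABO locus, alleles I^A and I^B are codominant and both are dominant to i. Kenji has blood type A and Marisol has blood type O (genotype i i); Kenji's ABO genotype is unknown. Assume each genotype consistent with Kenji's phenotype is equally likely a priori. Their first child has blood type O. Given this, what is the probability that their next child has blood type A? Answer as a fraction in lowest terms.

Possible genotypes: Kenji ∈ {I^A I^A, I^A i}; Marisol ∈ {i i}.
Weight each parental genotype pair by prior × P(type-O child):
  I^A i × i i: posterior weight 1; P(next child type A) = 1/2.
Weighted sum = 1/2.

1/2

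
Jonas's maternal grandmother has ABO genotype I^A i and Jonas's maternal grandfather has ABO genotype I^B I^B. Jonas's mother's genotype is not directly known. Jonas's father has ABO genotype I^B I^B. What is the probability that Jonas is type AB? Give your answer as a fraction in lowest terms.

1/4

Jonas's mother's ABO genotype from I^A i × I^B I^B: 1/2 I^A I^B, 1/2 I^B i.
Crossing each possibility with the father I^B I^B and summing P(type AB): 1/2·1/2 + 1/2·0 = 1/4.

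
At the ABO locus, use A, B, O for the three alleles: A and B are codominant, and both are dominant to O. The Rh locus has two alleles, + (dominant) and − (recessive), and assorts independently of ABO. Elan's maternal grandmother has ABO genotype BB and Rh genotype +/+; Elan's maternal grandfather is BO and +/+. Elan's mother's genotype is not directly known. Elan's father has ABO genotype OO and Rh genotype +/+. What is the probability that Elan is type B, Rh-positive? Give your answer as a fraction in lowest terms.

3/4

Elan's mother's ABO genotype from BB × BO: 1/2 BB, 1/2 BO.
Crossing each possibility with the father OO and summing P(type B): 1/2·1 + 1/2·1/2 = 3/4.
Similarly for Rh via the mother's Rh distribution: P(Rh+) = 1.
Independent loci: 3/4 × 1 = 3/4.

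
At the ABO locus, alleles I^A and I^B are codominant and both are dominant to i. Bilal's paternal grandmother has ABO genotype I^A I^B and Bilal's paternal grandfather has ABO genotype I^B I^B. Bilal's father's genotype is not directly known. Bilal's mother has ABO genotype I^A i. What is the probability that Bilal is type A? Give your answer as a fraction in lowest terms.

Bilal's father's ABO genotype from I^A I^B × I^B I^B: 1/2 I^A I^B, 1/2 I^B I^B.
Crossing each possibility with the mother I^A i and summing P(type A): 1/2·1/2 + 1/2·0 = 1/4.

1/4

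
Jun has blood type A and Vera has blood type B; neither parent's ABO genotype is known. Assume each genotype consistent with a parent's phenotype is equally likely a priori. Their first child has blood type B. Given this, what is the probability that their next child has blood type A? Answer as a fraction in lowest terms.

1/12

Possible genotypes: Jun ∈ {AA, AO}; Vera ∈ {BB, BO}.
Weight each parental genotype pair by prior × P(type-B child):
  AO × BB: posterior weight 2/3; P(next child type A) = 0.
  AO × BO: posterior weight 1/3; P(next child type A) = 1/4.
Weighted sum = 1/12.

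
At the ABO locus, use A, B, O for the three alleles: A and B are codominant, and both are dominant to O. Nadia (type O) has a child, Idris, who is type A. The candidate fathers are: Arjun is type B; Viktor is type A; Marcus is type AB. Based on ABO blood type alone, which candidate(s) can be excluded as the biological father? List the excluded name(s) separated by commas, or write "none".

Arjun

A candidate is excluded only if no genotype consistent with his phenotype could produce a type A child with a type O mother.
Arjun (type B): no genotype consistent with that phenotype can produce a type-A child with a type-O mother.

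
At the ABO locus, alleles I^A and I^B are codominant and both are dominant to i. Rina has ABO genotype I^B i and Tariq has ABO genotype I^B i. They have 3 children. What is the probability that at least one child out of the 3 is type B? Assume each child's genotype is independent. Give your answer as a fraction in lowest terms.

63/64

ABO cross I^B i × I^B i → 1/4 O, 3/4 B.
So P(type B) = 3/4 per child.
P(none) = (1/4)^3 = 1/64; P(at least one) = 1 − 1/64 = 63/64.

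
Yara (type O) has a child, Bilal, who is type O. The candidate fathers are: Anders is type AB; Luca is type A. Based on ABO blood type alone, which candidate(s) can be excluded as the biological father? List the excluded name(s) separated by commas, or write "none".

Anders

A candidate is excluded only if no genotype consistent with his phenotype could produce a type O child with a type O mother.
Anders (type AB): no genotype consistent with that phenotype can produce a type-O child with a type-O mother.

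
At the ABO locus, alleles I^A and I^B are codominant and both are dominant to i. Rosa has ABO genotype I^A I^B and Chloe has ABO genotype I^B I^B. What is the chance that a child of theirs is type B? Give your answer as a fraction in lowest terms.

1/2

ABO cross I^A I^B × I^B I^B → offspring phenotypes: 1/2 B, 1/2 AB.
So P(type B) = 1/2.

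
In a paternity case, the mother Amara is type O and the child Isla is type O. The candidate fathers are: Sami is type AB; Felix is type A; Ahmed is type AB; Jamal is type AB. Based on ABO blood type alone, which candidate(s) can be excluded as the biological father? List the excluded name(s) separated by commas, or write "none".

A candidate is excluded only if no genotype consistent with his phenotype could produce a type O child with a type O mother.
Sami (type AB): no genotype consistent with that phenotype can produce a type-O child with a type-O mother.
Ahmed (type AB): no genotype consistent with that phenotype can produce a type-O child with a type-O mother.
Jamal (type AB): no genotype consistent with that phenotype can produce a type-O child with a type-O mother.

Sami, Ahmed, Jamal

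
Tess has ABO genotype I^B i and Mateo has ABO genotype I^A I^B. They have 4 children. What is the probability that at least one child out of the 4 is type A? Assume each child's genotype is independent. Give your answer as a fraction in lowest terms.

175/256

ABO cross I^B i × I^A I^B → 1/4 A, 1/2 B, 1/4 AB.
So P(type A) = 1/4 per child.
P(none) = (3/4)^4 = 81/256; P(at least one) = 1 − 81/256 = 175/256.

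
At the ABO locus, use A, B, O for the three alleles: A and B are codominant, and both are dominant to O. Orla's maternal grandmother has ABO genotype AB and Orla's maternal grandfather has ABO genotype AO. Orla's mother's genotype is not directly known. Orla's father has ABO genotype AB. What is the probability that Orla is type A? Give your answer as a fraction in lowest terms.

3/8

Orla's mother's ABO genotype from AB × AO: 1/4 AA, 1/4 AB, 1/4 AO, 1/4 BO.
Crossing each possibility with the father AB and summing P(type A): 1/4·1/2 + 1/4·1/4 + 1/4·1/2 + 1/4·1/4 = 3/8.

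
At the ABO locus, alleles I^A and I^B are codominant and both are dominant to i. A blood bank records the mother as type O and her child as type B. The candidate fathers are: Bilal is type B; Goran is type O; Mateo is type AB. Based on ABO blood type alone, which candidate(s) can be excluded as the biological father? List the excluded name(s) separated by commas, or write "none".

A candidate is excluded only if no genotype consistent with his phenotype could produce a type B child with a type O mother.
Goran (type O): no genotype consistent with that phenotype can produce a type-B child with a type-O mother.

Goran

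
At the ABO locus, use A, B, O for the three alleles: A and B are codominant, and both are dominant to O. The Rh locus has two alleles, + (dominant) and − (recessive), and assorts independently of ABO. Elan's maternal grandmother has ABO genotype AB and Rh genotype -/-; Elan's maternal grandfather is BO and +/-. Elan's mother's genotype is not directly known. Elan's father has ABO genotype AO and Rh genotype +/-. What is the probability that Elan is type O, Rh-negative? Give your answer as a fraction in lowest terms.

3/64

Elan's mother's ABO genotype from AB × BO: 1/4 AB, 1/4 AO, 1/4 BB, 1/4 BO.
Crossing each possibility with the father AO and summing P(type O): 1/4·0 + 1/4·1/4 + 1/4·0 + 1/4·1/4 = 1/8.
Similarly for Rh via the mother's Rh distribution: P(Rh-) = 3/8.
Independent loci: 1/8 × 3/8 = 3/64.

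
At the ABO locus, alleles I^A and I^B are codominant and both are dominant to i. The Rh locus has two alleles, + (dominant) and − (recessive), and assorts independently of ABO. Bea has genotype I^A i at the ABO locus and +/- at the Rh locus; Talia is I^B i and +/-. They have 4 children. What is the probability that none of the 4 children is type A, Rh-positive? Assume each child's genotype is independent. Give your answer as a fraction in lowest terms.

ABO cross I^A i × I^B i → 1/4 O, 1/4 A, 1/4 B, 1/4 AB.
Rh cross +/- × +/- → 3/4 Rh+, 1/4 Rh-; so P(type A, Rh-positive) = 1/4 × 3/4 = 3/16 per child.
P(not type A, Rh-positive) = 13/16 for one child; (13/16)^4 = 28561/65536.

28561/65536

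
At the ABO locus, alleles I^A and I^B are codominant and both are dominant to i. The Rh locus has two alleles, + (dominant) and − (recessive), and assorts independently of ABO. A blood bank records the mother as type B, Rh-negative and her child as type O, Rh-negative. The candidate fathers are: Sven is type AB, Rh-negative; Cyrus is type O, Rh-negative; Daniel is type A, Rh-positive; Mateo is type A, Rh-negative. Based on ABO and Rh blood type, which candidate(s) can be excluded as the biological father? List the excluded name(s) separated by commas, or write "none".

A candidate is excluded only if no genotype consistent with his phenotype could produce a type O, Rh-negative child with a type B, Rh-negative mother.
Sven (type AB, Rh-): no genotype consistent with that phenotype can produce a type-O Rh- child with a type-B mother.

Sven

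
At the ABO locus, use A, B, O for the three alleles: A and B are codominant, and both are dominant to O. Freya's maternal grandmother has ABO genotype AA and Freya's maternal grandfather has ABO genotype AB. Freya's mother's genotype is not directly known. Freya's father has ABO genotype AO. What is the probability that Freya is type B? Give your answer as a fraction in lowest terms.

Freya's mother's ABO genotype from AA × AB: 1/2 AA, 1/2 AB.
Crossing each possibility with the father AO and summing P(type B): 1/2·0 + 1/2·1/4 = 1/8.

1/8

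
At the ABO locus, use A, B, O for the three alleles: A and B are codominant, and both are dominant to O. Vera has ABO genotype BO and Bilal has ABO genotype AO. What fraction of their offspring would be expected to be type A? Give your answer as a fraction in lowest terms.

1/4

ABO cross BO × AO → offspring phenotypes: 1/4 O, 1/4 A, 1/4 B, 1/4 AB.
So P(type A) = 1/4.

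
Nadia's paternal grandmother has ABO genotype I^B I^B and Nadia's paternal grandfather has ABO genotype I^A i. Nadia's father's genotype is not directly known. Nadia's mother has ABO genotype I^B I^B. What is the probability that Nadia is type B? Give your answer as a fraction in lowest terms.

Nadia's father's ABO genotype from I^B I^B × I^A i: 1/2 I^A I^B, 1/2 I^B i.
Crossing each possibility with the mother I^B I^B and summing P(type B): 1/2·1/2 + 1/2·1 = 3/4.

3/4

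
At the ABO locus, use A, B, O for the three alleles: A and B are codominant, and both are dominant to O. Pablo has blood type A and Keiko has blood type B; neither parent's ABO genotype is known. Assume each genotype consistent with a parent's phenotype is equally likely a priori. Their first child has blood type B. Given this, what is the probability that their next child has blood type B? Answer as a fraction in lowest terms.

Possible genotypes: Pablo ∈ {AA, AO}; Keiko ∈ {BB, BO}.
Weight each parental genotype pair by prior × P(type-B child):
  AO × BB: posterior weight 2/3; P(next child type B) = 1/2.
  AO × BO: posterior weight 1/3; P(next child type B) = 1/4.
Weighted sum = 5/12.

5/12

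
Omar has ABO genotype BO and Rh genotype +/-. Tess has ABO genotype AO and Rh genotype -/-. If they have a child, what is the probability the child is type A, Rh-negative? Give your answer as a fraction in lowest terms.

ABO cross BO × AO → offspring phenotypes: 1/4 O, 1/4 A, 1/4 B, 1/4 AB.
Rh cross +/- × -/- → 1/2 Rh+, 1/2 Rh-.
Independent loci: P(type A, Rh-negative) = 1/4 × 1/2 = 1/8.

1/8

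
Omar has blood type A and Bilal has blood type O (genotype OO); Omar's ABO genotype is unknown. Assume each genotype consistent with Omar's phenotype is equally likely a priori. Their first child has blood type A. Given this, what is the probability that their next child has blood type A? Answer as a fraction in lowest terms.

5/6

Possible genotypes: Omar ∈ {AA, AO}; Bilal ∈ {OO}.
Weight each parental genotype pair by prior × P(type-A child):
  AA × OO: posterior weight 2/3; P(next child type A) = 1.
  AO × OO: posterior weight 1/3; P(next child type A) = 1/2.
Weighted sum = 5/6.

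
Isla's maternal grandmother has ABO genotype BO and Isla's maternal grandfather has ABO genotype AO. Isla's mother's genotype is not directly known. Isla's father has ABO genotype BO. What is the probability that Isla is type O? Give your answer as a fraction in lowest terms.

Isla's mother's ABO genotype from BO × AO: 1/4 AB, 1/4 AO, 1/4 BO, 1/4 OO.
Crossing each possibility with the father BO and summing P(type O): 1/4·0 + 1/4·1/4 + 1/4·1/4 + 1/4·1/2 = 1/4.

1/4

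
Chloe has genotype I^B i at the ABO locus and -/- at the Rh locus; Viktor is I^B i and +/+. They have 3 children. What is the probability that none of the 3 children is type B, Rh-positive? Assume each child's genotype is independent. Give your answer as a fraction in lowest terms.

ABO cross I^B i × I^B i → 1/4 O, 3/4 B.
Rh cross -/- × +/+ → 1 Rh+; so P(type B, Rh-positive) = 3/4 × 1 = 3/4 per child.
P(not type B, Rh-positive) = 1/4 for one child; (1/4)^3 = 1/64.

1/64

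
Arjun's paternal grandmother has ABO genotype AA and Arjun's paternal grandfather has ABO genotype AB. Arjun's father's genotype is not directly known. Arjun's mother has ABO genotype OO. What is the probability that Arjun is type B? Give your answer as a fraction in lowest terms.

Arjun's father's ABO genotype from AA × AB: 1/2 AA, 1/2 AB.
Crossing each possibility with the mother OO and summing P(type B): 1/2·0 + 1/2·1/2 = 1/4.

1/4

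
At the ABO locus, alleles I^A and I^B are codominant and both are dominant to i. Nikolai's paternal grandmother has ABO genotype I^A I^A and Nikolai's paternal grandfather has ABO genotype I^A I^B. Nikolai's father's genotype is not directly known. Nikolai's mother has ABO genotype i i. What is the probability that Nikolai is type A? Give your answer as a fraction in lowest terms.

3/4

Nikolai's father's ABO genotype from I^A I^A × I^A I^B: 1/2 I^A I^A, 1/2 I^A I^B.
Crossing each possibility with the mother i i and summing P(type A): 1/2·1 + 1/2·1/2 = 3/4.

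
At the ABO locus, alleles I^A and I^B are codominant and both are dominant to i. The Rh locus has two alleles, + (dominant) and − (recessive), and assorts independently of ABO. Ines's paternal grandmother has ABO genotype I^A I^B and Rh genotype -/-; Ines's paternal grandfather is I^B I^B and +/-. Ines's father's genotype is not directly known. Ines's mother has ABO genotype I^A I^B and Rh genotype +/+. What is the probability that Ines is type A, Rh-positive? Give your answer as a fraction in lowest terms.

1/8

Ines's father's ABO genotype from I^A I^B × I^B I^B: 1/2 I^A I^B, 1/2 I^B I^B.
Crossing each possibility with the mother I^A I^B and summing P(type A): 1/2·1/4 + 1/2·0 = 1/8.
Similarly for Rh via the father's Rh distribution: P(Rh+) = 1.
Independent loci: 1/8 × 1 = 1/8.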